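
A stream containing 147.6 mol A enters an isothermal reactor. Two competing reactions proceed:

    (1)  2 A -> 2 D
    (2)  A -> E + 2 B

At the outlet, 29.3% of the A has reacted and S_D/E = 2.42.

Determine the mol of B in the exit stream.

25.3 mol

Conversion of A: A consumed = 0.293 × 147.6 = 43.25 mol = 2ξ₁ + 1ξ₂.
Selectivity: 2ξ₁ / (1ξ₂) = 2.42 → ξ₁ = 1.21 ξ₂.
Substitute: (2·1.21 + 1) ξ₂ = 43.25 → ξ₂ = 12.65 mol, ξ₁ = 15.3 mol.
Outlet amounts (n = n₀ + Σ ν·ξ):
  A: 147.6 − 2(15.3) − 1(12.65) = 104.4
  D: 0 + 2(15.3) = 30.6
  E: 0 + 1(12.65) = 12.65
  B: 0 + 2(12.65) = 25.29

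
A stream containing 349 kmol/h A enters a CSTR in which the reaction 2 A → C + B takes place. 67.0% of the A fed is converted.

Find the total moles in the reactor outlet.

A reacted = 0.67 × 349 = 233.8 kmol/h; ν_A = −2, so ξ = 233.8/2 = 116.9 kmol/h.
Outlet amounts (n = n₀ + ν ξ):
  A: 349 − 2(116.9) = 115.2
  C: 0 + 1(116.9) = 116.9
  B: 0 + 1(116.9) = 116.9
Total out = 115.2 + 116.9 + 116.9 = 349 kmol/h.

349 kmol/h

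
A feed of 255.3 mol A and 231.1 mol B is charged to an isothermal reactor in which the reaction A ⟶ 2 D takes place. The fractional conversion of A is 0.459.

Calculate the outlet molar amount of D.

A reacted = 0.459 × 255.3 = 117.2 mol; ν_A = −1, so ξ = 117.2/1 = 117.2 mol.
Outlet amounts (n = n₀ + ν ξ):
  A: 255.3 − 1(117.2) = 138.1
  D: 0 + 2(117.2) = 234.4
  B: 231.1 (inert)

234 mol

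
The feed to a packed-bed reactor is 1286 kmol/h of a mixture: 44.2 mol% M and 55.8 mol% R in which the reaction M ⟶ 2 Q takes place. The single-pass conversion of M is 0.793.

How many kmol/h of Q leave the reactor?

M reacted = 0.793 × 568.4 = 450.8 kmol/h; ν_M = −1, so ξ = 450.8/1 = 450.8 kmol/h.
Outlet amounts (n = n₀ + ν ξ):
  M: 568.4 − 1(450.8) = 117.7
  Q: 0 + 2(450.8) = 901.5
  R: 717.6 (inert)

902 kmol/h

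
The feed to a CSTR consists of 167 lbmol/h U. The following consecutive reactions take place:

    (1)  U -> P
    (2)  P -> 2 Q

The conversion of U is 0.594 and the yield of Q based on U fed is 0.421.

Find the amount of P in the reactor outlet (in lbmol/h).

Conversion of U: U consumed = 1ξ₁ = 0.594 × 167 → ξ₁ = 99.2 lbmol/h.
Yield of Q: 2ξ₂ / 167 = 0.421 → ξ₂ = 35.15 lbmol/h.
Outlet amounts (n = n₀ + Σ ν·ξ):
  U: 167 − 1(99.2) = 67.8
  P: 0 + 1(99.2) − 1(35.15) = 64.04
  Q: 0 + 2(35.15) = 70.31

64 lbmol/h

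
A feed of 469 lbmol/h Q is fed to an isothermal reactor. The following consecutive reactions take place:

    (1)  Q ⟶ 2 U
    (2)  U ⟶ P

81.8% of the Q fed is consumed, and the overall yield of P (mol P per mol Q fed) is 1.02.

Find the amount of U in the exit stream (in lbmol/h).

289 lbmol/h

Conversion of Q: Q consumed = 1ξ₁ = 0.818 × 469 → ξ₁ = 383.6 lbmol/h.
Yield of P: 1ξ₂ / 469 = 1.02 → ξ₂ = 478.4 lbmol/h.
Outlet amounts (n = n₀ + Σ ν·ξ):
  Q: 469 − 1(383.6) = 85.36
  U: 0 + 2(383.6) − 1(478.4) = 288.9
  P: 0 + 1(478.4) = 478.4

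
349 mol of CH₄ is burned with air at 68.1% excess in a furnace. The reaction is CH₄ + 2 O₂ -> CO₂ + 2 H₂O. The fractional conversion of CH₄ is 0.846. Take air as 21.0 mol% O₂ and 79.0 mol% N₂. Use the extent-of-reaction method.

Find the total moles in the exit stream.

Stoichiometric O₂ = 2 × 349 = 698 mol; O₂ fed = 698 × 1.681 = 1173 mol.
N₂ fed = 1173 × 79/21 = 4414 mol.
Fuel reacted = 0.846 × 349 → ξ = 295.3 mol.
Outlet (n = n₀ + ν ξ):
  CH₄: 349 − 1(295.3) = 53.75
  O₂: 1173 − 2(295.3) = 582.8
  N₂: 4414 (inert)
  CO₂: 0 + 1(295.3) = 295.3
  H₂O: 0 + 2(295.3) = 590.5
Total out = 53.75 + 582.8 + 4414 + 295.3 + 590.5 = 5936 mol.

5940 mol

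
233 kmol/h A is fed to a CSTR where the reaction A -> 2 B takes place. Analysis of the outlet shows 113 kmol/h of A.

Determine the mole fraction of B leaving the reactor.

0.68

For A: n = n₀ − 1ξ → 113 = 233 − 1ξ, giving ξ = 120 kmol/h.
Outlet amounts (n = n₀ + ν ξ):
  A: 233 − 1(120) = 113
  B: 0 + 2(120) = 240
Total out = 353 kmol/h; y_B = 240 / 353 = 0.6799.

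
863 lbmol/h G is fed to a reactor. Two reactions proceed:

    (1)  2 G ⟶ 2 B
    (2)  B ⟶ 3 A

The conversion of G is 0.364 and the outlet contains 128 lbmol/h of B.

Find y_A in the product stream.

Conversion of G: G consumed = 2ξ₁ = 0.364 × 863 → ξ₁ = 157.1 lbmol/h.
B balance: n_B = 0 + 2ξ₁ − 1ξ₂ = 128 → ξ₂ = (2·157.1 − 128)/1 = 186.1 lbmol/h.
Outlet amounts (n = n₀ + Σ ν·ξ):
  G: 863 − 2(157.1) = 548.9
  B: 0 + 2(157.1) − 1(186.1) = 128
  A: 0 + 3(186.1) = 558.4
Total out = 1235 lbmol/h; y_A = 558.4 / 1235 = 0.452.

0.452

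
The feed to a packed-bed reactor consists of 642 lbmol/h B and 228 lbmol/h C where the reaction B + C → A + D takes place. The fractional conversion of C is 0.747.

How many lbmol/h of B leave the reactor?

472 lbmol/h

C reacted = 0.747 × 228 = 170.3 lbmol/h; ν_C = −1, so ξ = 170.3/1 = 170.3 lbmol/h.
Outlet amounts (n = n₀ + ν ξ):
  B: 642 − 1(170.3) = 471.7
  C: 228 − 1(170.3) = 57.68
  A: 0 + 1(170.3) = 170.3
  D: 0 + 1(170.3) = 170.3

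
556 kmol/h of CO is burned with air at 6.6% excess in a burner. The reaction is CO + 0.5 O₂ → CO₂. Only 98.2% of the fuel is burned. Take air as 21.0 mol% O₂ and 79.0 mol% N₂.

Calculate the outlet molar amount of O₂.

Stoichiometric O₂ = 0.5 × 556 = 278 kmol/h; O₂ fed = 278 × 1.066 = 296.3 kmol/h.
N₂ fed = 296.3 × 79/21 = 1115 kmol/h.
Fuel reacted = 0.982 × 556 → ξ = 546 kmol/h.
Outlet (n = n₀ + ν ξ):
  CO: 556 − 1(546) = 10.01
  O₂: 296.3 − 0.5(546) = 23.35
  N₂: 1115 (inert)
  CO₂: 0 + 1(546) = 546

23.4 kmol/h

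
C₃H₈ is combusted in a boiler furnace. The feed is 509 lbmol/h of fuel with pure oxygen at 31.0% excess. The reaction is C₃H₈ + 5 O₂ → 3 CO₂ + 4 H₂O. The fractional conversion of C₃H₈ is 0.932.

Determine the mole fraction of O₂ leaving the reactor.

0.223

Stoichiometric O₂ = 5 × 509 = 2545 lbmol/h; O₂ fed = 2545 × 1.310 = 3334 lbmol/h.
Fuel reacted = 0.932 × 509 → ξ = 474.4 lbmol/h.
Outlet (n = n₀ + ν ξ):
  C₃H₈: 509 − 1(474.4) = 34.61
  O₂: 3334 − 5(474.4) = 962
  CO₂: 0 + 3(474.4) = 1423
  H₂O: 0 + 4(474.4) = 1898
Total out = 4317 lbmol/h; y_O₂ = 962 / 4317 = 0.2228.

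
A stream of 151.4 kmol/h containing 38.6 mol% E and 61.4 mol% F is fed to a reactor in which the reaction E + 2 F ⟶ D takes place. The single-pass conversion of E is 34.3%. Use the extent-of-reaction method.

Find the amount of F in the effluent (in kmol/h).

E reacted = 0.343 × 58.44 = 20.05 kmol/h; ν_E = −1, so ξ = 20.05/1 = 20.05 kmol/h.
Outlet amounts (n = n₀ + ν ξ):
  E: 58.44 − 1(20.05) = 38.4
  F: 92.96 − 2(20.05) = 52.87
  D: 0 + 1(20.05) = 20.05

52.9 kmol/h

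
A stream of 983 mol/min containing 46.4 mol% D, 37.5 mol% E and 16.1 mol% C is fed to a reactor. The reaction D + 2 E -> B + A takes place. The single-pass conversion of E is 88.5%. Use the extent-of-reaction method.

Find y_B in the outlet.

E reacted = 0.885 × 368.6 = 326.2 mol/min; ν_E = −2, so ξ = 326.2/2 = 163.1 mol/min.
Outlet amounts (n = n₀ + ν ξ):
  D: 456.1 − 1(163.1) = 293
  E: 368.6 − 2(163.1) = 42.39
  B: 0 + 1(163.1) = 163.1
  A: 0 + 1(163.1) = 163.1
  C: 158.3 (inert)
Total out = 819.9 mol/min; y_B = 163.1 / 819.9 = 0.199.

0.199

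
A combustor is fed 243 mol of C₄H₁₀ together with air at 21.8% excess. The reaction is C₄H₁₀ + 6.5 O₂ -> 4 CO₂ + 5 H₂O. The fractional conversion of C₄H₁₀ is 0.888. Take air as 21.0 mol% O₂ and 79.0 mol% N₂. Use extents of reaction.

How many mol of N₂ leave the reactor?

Stoichiometric O₂ = 6.5 × 243 = 1580 mol; O₂ fed = 1580 × 1.218 = 1924 mol.
N₂ fed = 1924 × 79/21 = 7237 mol.
Fuel reacted = 0.888 × 243 → ξ = 215.8 mol.
Outlet (n = n₀ + ν ξ):
  C₄H₁₀: 243 − 1(215.8) = 27.22
  O₂: 1924 − 6.5(215.8) = 521.2
  N₂: 7237 (inert)
  CO₂: 0 + 4(215.8) = 863.1
  H₂O: 0 + 5(215.8) = 1079

7240 mol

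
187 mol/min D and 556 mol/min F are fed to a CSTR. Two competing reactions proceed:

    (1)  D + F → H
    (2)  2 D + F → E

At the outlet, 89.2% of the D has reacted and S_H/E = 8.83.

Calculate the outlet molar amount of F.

Conversion of D: D consumed = 0.892 × 187 = 166.8 mol/min = 1ξ₁ + 2ξ₂.
Selectivity: 1ξ₁ / (1ξ₂) = 8.83 → ξ₁ = 8.83 ξ₂.
Substitute: (1·8.83 + 2) ξ₂ = 166.8 → ξ₂ = 15.4 mol/min, ξ₁ = 136 mol/min.
Outlet amounts (n = n₀ + Σ ν·ξ):
  D: 187 − 1(136) − 2(15.4) = 20.2
  F: 556 − 1(136) − 1(15.4) = 404.6
  H: 0 + 1(136) = 136
  E: 0 + 1(15.4) = 15.4

405 mol/min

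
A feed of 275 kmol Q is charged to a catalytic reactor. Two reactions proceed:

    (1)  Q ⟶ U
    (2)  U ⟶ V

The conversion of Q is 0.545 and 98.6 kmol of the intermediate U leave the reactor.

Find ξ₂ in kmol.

ξ₂ = 51.3 kmol

Conversion of Q: Q consumed = 1ξ₁ = 0.545 × 275 → ξ₁ = 149.9 kmol.
U balance: n_U = 0 + 1ξ₁ − 1ξ₂ = 98.6 → ξ₂ = (1·149.9 − 98.6)/1 = 51.28 kmol.
Outlet amounts (n = n₀ + Σ ν·ξ):
  Q: 275 − 1(149.9) = 125.1
  U: 0 + 1(149.9) − 1(51.28) = 98.6
  V: 0 + 1(51.28) = 51.28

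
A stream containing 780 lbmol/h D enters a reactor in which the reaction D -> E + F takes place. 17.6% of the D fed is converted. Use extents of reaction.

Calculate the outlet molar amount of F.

D reacted = 0.176 × 780 = 137.3 lbmol/h; ν_D = −1, so ξ = 137.3/1 = 137.3 lbmol/h.
Outlet amounts (n = n₀ + ν ξ):
  D: 780 − 1(137.3) = 642.7
  E: 0 + 1(137.3) = 137.3
  F: 0 + 1(137.3) = 137.3

137 lbmol/h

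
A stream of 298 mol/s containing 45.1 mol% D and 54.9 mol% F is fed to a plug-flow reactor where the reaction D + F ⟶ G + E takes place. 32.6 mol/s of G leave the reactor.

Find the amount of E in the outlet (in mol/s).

32.6 mol/s

For G: n = n₀ + 1ξ → 32.6 = 0 + 1ξ, giving ξ = 32.6 mol/s.
Outlet amounts (n = n₀ + ν ξ):
  D: 134.4 − 1(32.6) = 101.8
  F: 163.6 − 1(32.6) = 131
  G: 0 + 1(32.6) = 32.6
  E: 0 + 1(32.6) = 32.6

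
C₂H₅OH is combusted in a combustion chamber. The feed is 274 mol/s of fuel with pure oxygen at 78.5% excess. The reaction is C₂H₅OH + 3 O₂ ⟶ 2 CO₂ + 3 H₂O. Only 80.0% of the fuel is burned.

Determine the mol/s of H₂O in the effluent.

Stoichiometric O₂ = 3 × 274 = 822 mol/s; O₂ fed = 822 × 1.785 = 1467 mol/s.
Fuel reacted = 0.8 × 274 → ξ = 219.2 mol/s.
Outlet (n = n₀ + ν ξ):
  C₂H₅OH: 274 − 1(219.2) = 54.8
  O₂: 1467 − 3(219.2) = 809.7
  CO₂: 0 + 2(219.2) = 438.4
  H₂O: 0 + 3(219.2) = 657.6

658 mol/s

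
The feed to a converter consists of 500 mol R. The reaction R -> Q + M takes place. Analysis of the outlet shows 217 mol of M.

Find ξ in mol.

For M: n = n₀ + 1ξ → 217 = 0 + 1ξ, giving ξ = 217 mol.
Outlet amounts (n = n₀ + ν ξ):
  R: 500 − 1(217) = 283
  Q: 0 + 1(217) = 217
  M: 0 + 1(217) = 217

ξ = 217 mol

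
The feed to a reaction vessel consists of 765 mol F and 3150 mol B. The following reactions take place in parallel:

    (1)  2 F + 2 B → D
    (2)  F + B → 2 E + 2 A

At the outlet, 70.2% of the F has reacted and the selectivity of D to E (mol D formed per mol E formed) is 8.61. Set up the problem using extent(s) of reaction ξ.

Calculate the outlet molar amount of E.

30.3 mol

Conversion of F: F consumed = 0.702 × 765 = 537 mol = 2ξ₁ + 1ξ₂.
Selectivity: 1ξ₁ / (2ξ₂) = 8.61 → ξ₁ = 17.22 ξ₂.
Substitute: (2·17.22 + 1) ξ₂ = 537 → ξ₂ = 15.15 mol, ξ₁ = 260.9 mol.
Outlet amounts (n = n₀ + Σ ν·ξ):
  F: 765 − 2(260.9) − 1(15.15) = 228
  B: 3150 − 2(260.9) − 1(15.15) = 2613
  D: 0 + 1(260.9) = 260.9
  E: 0 + 2(15.15) = 30.31
  A: 0 + 2(15.15) = 30.31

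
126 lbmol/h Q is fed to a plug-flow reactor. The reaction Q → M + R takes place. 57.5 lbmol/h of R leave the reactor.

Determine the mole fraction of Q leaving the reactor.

For R: n = n₀ + 1ξ → 57.5 = 0 + 1ξ, giving ξ = 57.5 lbmol/h.
Outlet amounts (n = n₀ + ν ξ):
  Q: 126 − 1(57.5) = 68.5
  M: 0 + 1(57.5) = 57.5
  R: 0 + 1(57.5) = 57.5
Total out = 183.5 lbmol/h; y_Q = 68.5 / 183.5 = 0.3733.

0.373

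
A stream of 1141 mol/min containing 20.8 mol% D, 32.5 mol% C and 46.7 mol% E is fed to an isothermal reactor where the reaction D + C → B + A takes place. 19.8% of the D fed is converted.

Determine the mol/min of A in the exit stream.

47 mol/min

D reacted = 0.198 × 237.3 = 46.99 mol/min; ν_D = −1, so ξ = 46.99/1 = 46.99 mol/min.
Outlet amounts (n = n₀ + ν ξ):
  D: 237.3 − 1(46.99) = 190.3
  C: 370.8 − 1(46.99) = 323.8
  B: 0 + 1(46.99) = 46.99
  A: 0 + 1(46.99) = 46.99
  E: 532.8 (inert)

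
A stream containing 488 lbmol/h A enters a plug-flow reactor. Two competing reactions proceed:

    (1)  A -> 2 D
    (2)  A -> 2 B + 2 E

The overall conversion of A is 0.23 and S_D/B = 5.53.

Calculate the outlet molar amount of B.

Conversion of A: A consumed = 0.23 × 488 = 112.2 lbmol/h = 1ξ₁ + 1ξ₂.
Selectivity: 2ξ₁ / (2ξ₂) = 5.53 → ξ₁ = 5.53 ξ₂.
Substitute: (1·5.53 + 1) ξ₂ = 112.2 → ξ₂ = 17.19 lbmol/h, ξ₁ = 95.05 lbmol/h.
Outlet amounts (n = n₀ + Σ ν·ξ):
  A: 488 − 1(95.05) − 1(17.19) = 375.8
  D: 0 + 2(95.05) = 190.1
  B: 0 + 2(17.19) = 34.38
  E: 0 + 2(17.19) = 34.38

34.4 lbmol/h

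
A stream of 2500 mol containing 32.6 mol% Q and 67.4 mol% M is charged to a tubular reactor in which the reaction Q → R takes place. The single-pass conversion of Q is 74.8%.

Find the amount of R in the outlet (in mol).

610 mol

Q reacted = 0.748 × 815 = 609.6 mol; ν_Q = −1, so ξ = 609.6/1 = 609.6 mol.
Outlet amounts (n = n₀ + ν ξ):
  Q: 815 − 1(609.6) = 205.4
  R: 0 + 1(609.6) = 609.6
  M: 1685 (inert)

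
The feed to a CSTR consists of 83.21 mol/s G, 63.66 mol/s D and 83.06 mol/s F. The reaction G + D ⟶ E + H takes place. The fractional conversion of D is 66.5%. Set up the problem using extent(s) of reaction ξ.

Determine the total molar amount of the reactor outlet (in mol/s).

230 mol/s

D reacted = 0.665 × 63.66 = 42.33 mol/s; ν_D = −1, so ξ = 42.33/1 = 42.33 mol/s.
Outlet amounts (n = n₀ + ν ξ):
  G: 83.21 − 1(42.33) = 40.88
  D: 63.66 − 1(42.33) = 21.33
  E: 0 + 1(42.33) = 42.33
  H: 0 + 1(42.33) = 42.33
  F: 83.06 (inert)
Total out = 40.88 + 21.33 + 42.33 + 42.33 + 83.06 = 229.9 mol/s.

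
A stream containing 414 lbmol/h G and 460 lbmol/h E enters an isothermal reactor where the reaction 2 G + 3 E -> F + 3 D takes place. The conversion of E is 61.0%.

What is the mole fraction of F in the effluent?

0.12

E reacted = 0.61 × 460 = 280.6 lbmol/h; ν_E = −3, so ξ = 280.6/3 = 93.53 lbmol/h.
Outlet amounts (n = n₀ + ν ξ):
  G: 414 − 2(93.53) = 226.9
  E: 460 − 3(93.53) = 179.4
  F: 0 + 1(93.53) = 93.53
  D: 0 + 3(93.53) = 280.6
Total out = 780.5 lbmol/h; y_F = 93.53 / 780.5 = 0.1198.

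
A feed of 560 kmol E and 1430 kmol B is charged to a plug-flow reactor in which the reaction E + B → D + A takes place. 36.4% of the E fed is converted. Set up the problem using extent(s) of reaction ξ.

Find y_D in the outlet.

E reacted = 0.364 × 560 = 203.8 kmol; ν_E = −1, so ξ = 203.8/1 = 203.8 kmol.
Outlet amounts (n = n₀ + ν ξ):
  E: 560 − 1(203.8) = 356.2
  B: 1430 − 1(203.8) = 1226
  D: 0 + 1(203.8) = 203.8
  A: 0 + 1(203.8) = 203.8
Total out = 1990 kmol; y_D = 203.8 / 1990 = 0.1024.

0.102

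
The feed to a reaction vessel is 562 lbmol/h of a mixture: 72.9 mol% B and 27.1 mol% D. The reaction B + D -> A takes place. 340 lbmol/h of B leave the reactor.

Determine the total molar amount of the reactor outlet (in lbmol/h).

492 lbmol/h

For B: n = n₀ − 1ξ → 340 = 409.7 − 1ξ, giving ξ = 69.7 lbmol/h.
Outlet amounts (n = n₀ + ν ξ):
  B: 409.7 − 1(69.7) = 340
  D: 152.3 − 1(69.7) = 82.6
  A: 0 + 1(69.7) = 69.7
Total out = 340 + 82.6 + 69.7 = 492.3 lbmol/h.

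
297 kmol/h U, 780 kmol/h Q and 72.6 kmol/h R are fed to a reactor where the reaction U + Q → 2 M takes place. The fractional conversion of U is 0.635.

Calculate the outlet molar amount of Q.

U reacted = 0.635 × 297 = 188.6 kmol/h; ν_U = −1, so ξ = 188.6/1 = 188.6 kmol/h.
Outlet amounts (n = n₀ + ν ξ):
  U: 297 − 1(188.6) = 108.4
  Q: 780 − 1(188.6) = 591.4
  M: 0 + 2(188.6) = 377.2
  R: 72.6 (inert)

591 kmol/h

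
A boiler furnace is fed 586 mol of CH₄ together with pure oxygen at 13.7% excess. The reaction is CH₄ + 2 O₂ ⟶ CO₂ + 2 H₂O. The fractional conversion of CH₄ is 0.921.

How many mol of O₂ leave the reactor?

253 mol

Stoichiometric O₂ = 2 × 586 = 1172 mol; O₂ fed = 1172 × 1.137 = 1333 mol.
Fuel reacted = 0.921 × 586 → ξ = 539.7 mol.
Outlet (n = n₀ + ν ξ):
  CH₄: 586 − 1(539.7) = 46.29
  O₂: 1333 − 2(539.7) = 253.2
  CO₂: 0 + 1(539.7) = 539.7
  H₂O: 0 + 2(539.7) = 1079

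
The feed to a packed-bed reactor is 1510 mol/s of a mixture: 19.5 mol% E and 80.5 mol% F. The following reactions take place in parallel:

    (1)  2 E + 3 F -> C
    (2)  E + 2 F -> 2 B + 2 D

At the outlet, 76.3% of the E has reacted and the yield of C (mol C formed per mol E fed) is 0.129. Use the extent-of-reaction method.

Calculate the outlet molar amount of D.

Yield of C: 1ξ₁ / 294.4 = 0.129 → ξ₁ = 37.98 mol/s.
Conversion of E: 2ξ₁ + 1ξ₂ = 0.763 × 294.4 = 224.7 → ξ₂ = 148.7 mol/s.
Outlet amounts (n = n₀ + Σ ν·ξ):
  E: 294.4 − 2(37.98) − 1(148.7) = 69.78
  F: 1216 − 3(37.98) − 2(148.7) = 804.2
  C: 0 + 1(37.98) = 37.98
  B: 0 + 2(148.7) = 297.4
  D: 0 + 2(148.7) = 297.4

297 mol/s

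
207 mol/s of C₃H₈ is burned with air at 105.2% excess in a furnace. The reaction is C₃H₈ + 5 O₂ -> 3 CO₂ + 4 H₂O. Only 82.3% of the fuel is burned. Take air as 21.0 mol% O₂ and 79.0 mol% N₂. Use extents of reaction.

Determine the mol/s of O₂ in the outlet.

Stoichiometric O₂ = 5 × 207 = 1035 mol/s; O₂ fed = 1035 × 2.052 = 2124 mol/s.
N₂ fed = 2124 × 79/21 = 7990 mol/s.
Fuel reacted = 0.823 × 207 → ξ = 170.4 mol/s.
Outlet (n = n₀ + ν ξ):
  C₃H₈: 207 − 1(170.4) = 36.64
  O₂: 2124 − 5(170.4) = 1272
  N₂: 7990 (inert)
  CO₂: 0 + 3(170.4) = 511.1
  H₂O: 0 + 4(170.4) = 681.4

1270 mol/s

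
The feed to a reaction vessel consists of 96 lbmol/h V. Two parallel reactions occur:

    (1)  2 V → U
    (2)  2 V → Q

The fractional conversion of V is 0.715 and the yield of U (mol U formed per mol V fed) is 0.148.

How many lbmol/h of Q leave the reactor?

Yield of U: 1ξ₁ / 96 = 0.148 → ξ₁ = 14.21 lbmol/h.
Conversion of V: 2ξ₁ + 2ξ₂ = 0.715 × 96 = 68.64 → ξ₂ = 20.11 lbmol/h.
Outlet amounts (n = n₀ + Σ ν·ξ):
  V: 96 − 2(14.21) − 2(20.11) = 27.36
  U: 0 + 1(14.21) = 14.21
  Q: 0 + 1(20.11) = 20.11

20.1 lbmol/h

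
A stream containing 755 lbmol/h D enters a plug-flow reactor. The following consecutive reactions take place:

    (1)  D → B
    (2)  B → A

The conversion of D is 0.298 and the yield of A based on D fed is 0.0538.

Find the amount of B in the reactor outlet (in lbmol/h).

184 lbmol/h

Conversion of D: D consumed = 1ξ₁ = 0.298 × 755 → ξ₁ = 225 lbmol/h.
Yield of A: 1ξ₂ / 755 = 0.0538 → ξ₂ = 40.62 lbmol/h.
Outlet amounts (n = n₀ + Σ ν·ξ):
  D: 755 − 1(225) = 530
  B: 0 + 1(225) − 1(40.62) = 184.4
  A: 0 + 1(40.62) = 40.62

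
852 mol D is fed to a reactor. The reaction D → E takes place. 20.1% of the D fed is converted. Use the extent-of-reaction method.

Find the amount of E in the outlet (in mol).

D reacted = 0.201 × 852 = 171.3 mol; ν_D = −1, so ξ = 171.3/1 = 171.3 mol.
Outlet amounts (n = n₀ + ν ξ):
  D: 852 − 1(171.3) = 680.7
  E: 0 + 1(171.3) = 171.3

171 mol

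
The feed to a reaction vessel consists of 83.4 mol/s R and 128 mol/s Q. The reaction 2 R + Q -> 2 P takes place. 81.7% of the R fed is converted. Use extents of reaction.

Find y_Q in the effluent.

R reacted = 0.817 × 83.4 = 68.14 mol/s; ν_R = −2, so ξ = 68.14/2 = 34.07 mol/s.
Outlet amounts (n = n₀ + ν ξ):
  R: 83.4 − 2(34.07) = 15.26
  Q: 128 − 1(34.07) = 93.93
  P: 0 + 2(34.07) = 68.14
Total out = 177.3 mol/s; y_Q = 93.93 / 177.3 = 0.5297.

0.53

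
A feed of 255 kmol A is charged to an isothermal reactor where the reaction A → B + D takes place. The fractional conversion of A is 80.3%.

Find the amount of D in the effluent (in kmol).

A reacted = 0.803 × 255 = 204.8 kmol; ν_A = −1, so ξ = 204.8/1 = 204.8 kmol.
Outlet amounts (n = n₀ + ν ξ):
  A: 255 − 1(204.8) = 50.23
  B: 0 + 1(204.8) = 204.8
  D: 0 + 1(204.8) = 204.8

205 kmol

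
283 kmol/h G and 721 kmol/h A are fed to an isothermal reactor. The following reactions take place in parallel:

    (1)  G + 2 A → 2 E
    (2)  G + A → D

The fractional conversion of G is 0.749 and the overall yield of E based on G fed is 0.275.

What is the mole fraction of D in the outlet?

0.218

Yield of E: 2ξ₁ / 283 = 0.275 → ξ₁ = 38.91 kmol/h.
Conversion of G: 1ξ₁ + 1ξ₂ = 0.749 × 283 = 212 → ξ₂ = 173.1 kmol/h.
Outlet amounts (n = n₀ + Σ ν·ξ):
  G: 283 − 1(38.91) − 1(173.1) = 71.03
  A: 721 − 2(38.91) − 1(173.1) = 470.1
  E: 0 + 2(38.91) = 77.83
  D: 0 + 1(173.1) = 173.1
Total out = 792 kmol/h; y_D = 173.1 / 792 = 0.2185.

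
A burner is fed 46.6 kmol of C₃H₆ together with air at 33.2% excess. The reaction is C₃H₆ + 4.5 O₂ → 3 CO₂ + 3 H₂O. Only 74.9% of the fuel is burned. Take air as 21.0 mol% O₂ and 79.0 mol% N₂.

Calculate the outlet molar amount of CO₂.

105 kmol

Stoichiometric O₂ = 4.5 × 46.6 = 209.7 kmol; O₂ fed = 209.7 × 1.332 = 279.3 kmol.
N₂ fed = 279.3 × 79/21 = 1051 kmol.
Fuel reacted = 0.749 × 46.6 → ξ = 34.9 kmol.
Outlet (n = n₀ + ν ξ):
  C₃H₆: 46.6 − 1(34.9) = 11.7
  O₂: 279.3 − 4.5(34.9) = 122.3
  N₂: 1051 (inert)
  CO₂: 0 + 3(34.9) = 104.7
  H₂O: 0 + 3(34.9) = 104.7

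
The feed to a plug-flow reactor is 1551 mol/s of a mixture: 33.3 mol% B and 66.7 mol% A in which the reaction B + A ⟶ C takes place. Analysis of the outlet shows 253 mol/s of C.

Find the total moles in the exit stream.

For C: n = n₀ + 1ξ → 253 = 0 + 1ξ, giving ξ = 253 mol/s.
Outlet amounts (n = n₀ + ν ξ):
  B: 516.5 − 1(253) = 263.5
  A: 1035 − 1(253) = 781.5
  C: 0 + 1(253) = 253
Total out = 263.5 + 781.5 + 253 = 1298 mol/s.

1300 mol/s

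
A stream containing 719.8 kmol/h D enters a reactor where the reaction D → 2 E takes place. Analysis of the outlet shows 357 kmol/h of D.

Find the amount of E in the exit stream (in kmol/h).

726 kmol/h

For D: n = n₀ − 1ξ → 357 = 719.8 − 1ξ, giving ξ = 362.8 kmol/h.
Outlet amounts (n = n₀ + ν ξ):
  D: 719.8 − 1(362.8) = 357
  E: 0 + 2(362.8) = 725.6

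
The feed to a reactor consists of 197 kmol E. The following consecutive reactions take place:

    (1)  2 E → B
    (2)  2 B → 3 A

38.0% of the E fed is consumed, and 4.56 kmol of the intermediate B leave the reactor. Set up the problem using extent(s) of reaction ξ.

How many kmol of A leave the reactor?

Conversion of E: E consumed = 2ξ₁ = 0.38 × 197 → ξ₁ = 37.43 kmol.
B balance: n_B = 0 + 1ξ₁ − 2ξ₂ = 4.56 → ξ₂ = (1·37.43 − 4.56)/2 = 16.43 kmol.
Outlet amounts (n = n₀ + Σ ν·ξ):
  E: 197 − 2(37.43) = 122.1
  B: 0 + 1(37.43) − 2(16.43) = 4.56
  A: 0 + 3(16.43) = 49.3

49.3 kmol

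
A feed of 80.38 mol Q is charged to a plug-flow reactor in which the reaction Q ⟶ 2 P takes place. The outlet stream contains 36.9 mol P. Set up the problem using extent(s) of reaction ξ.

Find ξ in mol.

ξ = 18.4 mol

For P: n = n₀ + 2ξ → 36.9 = 0 + 2ξ, giving ξ = 18.45 mol.
Outlet amounts (n = n₀ + ν ξ):
  Q: 80.38 − 1(18.45) = 61.93
  P: 0 + 2(18.45) = 36.9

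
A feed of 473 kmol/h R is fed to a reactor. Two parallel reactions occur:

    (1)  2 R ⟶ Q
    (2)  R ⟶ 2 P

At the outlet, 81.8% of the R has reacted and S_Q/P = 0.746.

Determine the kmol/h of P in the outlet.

Conversion of R: R consumed = 0.818 × 473 = 386.9 kmol/h = 2ξ₁ + 1ξ₂.
Selectivity: 1ξ₁ / (2ξ₂) = 0.746 → ξ₁ = 1.492 ξ₂.
Substitute: (2·1.492 + 1) ξ₂ = 386.9 → ξ₂ = 97.12 kmol/h, ξ₁ = 144.9 kmol/h.
Outlet amounts (n = n₀ + Σ ν·ξ):
  R: 473 − 2(144.9) − 1(97.12) = 86.09
  Q: 0 + 1(144.9) = 144.9
  P: 0 + 2(97.12) = 194.2

194 kmol/h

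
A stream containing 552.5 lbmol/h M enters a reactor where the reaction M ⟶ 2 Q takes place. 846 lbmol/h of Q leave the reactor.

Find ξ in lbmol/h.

For Q: n = n₀ + 2ξ → 846 = 0 + 2ξ, giving ξ = 423 lbmol/h.
Outlet amounts (n = n₀ + ν ξ):
  M: 552.5 − 1(423) = 129.5
  Q: 0 + 2(423) = 846

ξ = 423 lbmol/h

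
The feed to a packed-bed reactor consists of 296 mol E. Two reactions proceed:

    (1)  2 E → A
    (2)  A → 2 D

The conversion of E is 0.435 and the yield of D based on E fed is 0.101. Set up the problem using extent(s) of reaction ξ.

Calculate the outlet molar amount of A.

49.4 mol

Conversion of E: E consumed = 2ξ₁ = 0.435 × 296 → ξ₁ = 64.38 mol.
Yield of D: 2ξ₂ / 296 = 0.101 → ξ₂ = 14.95 mol.
Outlet amounts (n = n₀ + Σ ν·ξ):
  E: 296 − 2(64.38) = 167.2
  A: 0 + 1(64.38) − 1(14.95) = 49.43
  D: 0 + 2(14.95) = 29.9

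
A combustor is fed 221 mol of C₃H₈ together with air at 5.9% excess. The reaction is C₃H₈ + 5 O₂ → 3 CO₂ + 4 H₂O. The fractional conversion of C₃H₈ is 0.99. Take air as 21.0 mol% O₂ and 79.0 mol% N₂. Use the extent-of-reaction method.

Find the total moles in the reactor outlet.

6010 mol

Stoichiometric O₂ = 5 × 221 = 1105 mol; O₂ fed = 1105 × 1.059 = 1170 mol.
N₂ fed = 1170 × 79/21 = 4402 mol.
Fuel reacted = 0.99 × 221 → ξ = 218.8 mol.
Outlet (n = n₀ + ν ξ):
  C₃H₈: 221 − 1(218.8) = 2.21
  O₂: 1170 − 5(218.8) = 76.24
  N₂: 4402 (inert)
  CO₂: 0 + 3(218.8) = 656.4
  H₂O: 0 + 4(218.8) = 875.2
Total out = 2.21 + 76.24 + 4402 + 656.4 + 875.2 = 6012 mol.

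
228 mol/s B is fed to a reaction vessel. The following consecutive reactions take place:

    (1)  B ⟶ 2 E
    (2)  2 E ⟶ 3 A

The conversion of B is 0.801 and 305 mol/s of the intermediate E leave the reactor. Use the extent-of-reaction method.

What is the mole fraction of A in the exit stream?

0.205

Conversion of B: B consumed = 1ξ₁ = 0.801 × 228 → ξ₁ = 182.6 mol/s.
E balance: n_E = 0 + 2ξ₁ − 2ξ₂ = 305 → ξ₂ = (2·182.6 − 305)/2 = 30.13 mol/s.
Outlet amounts (n = n₀ + Σ ν·ξ):
  B: 228 − 1(182.6) = 45.37
  E: 0 + 2(182.6) − 2(30.13) = 305
  A: 0 + 3(30.13) = 90.38
Total out = 440.8 mol/s; y_A = 90.38 / 440.8 = 0.2051.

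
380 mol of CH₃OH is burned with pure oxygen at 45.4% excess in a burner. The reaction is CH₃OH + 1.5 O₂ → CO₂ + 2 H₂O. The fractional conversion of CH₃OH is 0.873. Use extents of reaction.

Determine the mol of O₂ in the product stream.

331 mol

Stoichiometric O₂ = 1.5 × 380 = 570 mol; O₂ fed = 570 × 1.454 = 828.8 mol.
Fuel reacted = 0.873 × 380 → ξ = 331.7 mol.
Outlet (n = n₀ + ν ξ):
  CH₃OH: 380 − 1(331.7) = 48.26
  O₂: 828.8 − 1.5(331.7) = 331.2
  CO₂: 0 + 1(331.7) = 331.7
  H₂O: 0 + 2(331.7) = 663.5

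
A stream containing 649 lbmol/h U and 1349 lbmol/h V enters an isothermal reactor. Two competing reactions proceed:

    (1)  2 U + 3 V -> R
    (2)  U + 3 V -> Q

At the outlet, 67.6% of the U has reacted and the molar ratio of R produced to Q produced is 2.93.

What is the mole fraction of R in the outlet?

0.177

Conversion of U: U consumed = 0.676 × 649 = 438.7 lbmol/h = 2ξ₁ + 1ξ₂.
Selectivity: 1ξ₁ / (1ξ₂) = 2.93 → ξ₁ = 2.93 ξ₂.
Substitute: (2·2.93 + 1) ξ₂ = 438.7 → ξ₂ = 63.95 lbmol/h, ξ₁ = 187.4 lbmol/h.
Outlet amounts (n = n₀ + Σ ν·ξ):
  U: 649 − 2(187.4) − 1(63.95) = 210.3
  V: 1349 − 3(187.4) − 3(63.95) = 595
  R: 0 + 1(187.4) = 187.4
  Q: 0 + 1(63.95) = 63.95
Total out = 1057 lbmol/h; y_R = 187.4 / 1057 = 0.1773.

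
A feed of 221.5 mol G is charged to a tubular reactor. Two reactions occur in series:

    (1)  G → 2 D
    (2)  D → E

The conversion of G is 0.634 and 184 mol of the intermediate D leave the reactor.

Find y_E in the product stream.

Conversion of G: G consumed = 1ξ₁ = 0.634 × 221.5 → ξ₁ = 140.4 mol.
D balance: n_D = 0 + 2ξ₁ − 1ξ₂ = 184 → ξ₂ = (2·140.4 − 184)/1 = 96.86 mol.
Outlet amounts (n = n₀ + Σ ν·ξ):
  G: 221.5 − 1(140.4) = 81.07
  D: 0 + 2(140.4) − 1(96.86) = 184
  E: 0 + 1(96.86) = 96.86
Total out = 361.9 mol; y_E = 96.86 / 361.9 = 0.2676.

0.268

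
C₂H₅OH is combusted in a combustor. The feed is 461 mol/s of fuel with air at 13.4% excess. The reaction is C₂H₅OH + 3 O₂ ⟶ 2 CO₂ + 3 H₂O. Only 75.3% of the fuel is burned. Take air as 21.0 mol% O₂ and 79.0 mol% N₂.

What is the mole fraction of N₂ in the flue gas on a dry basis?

Stoichiometric O₂ = 3 × 461 = 1383 mol/s; O₂ fed = 1383 × 1.134 = 1568 mol/s.
N₂ fed = 1568 × 79/21 = 5900 mol/s.
Fuel reacted = 0.753 × 461 → ξ = 347.1 mol/s.
Outlet (n = n₀ + ν ξ):
  C₂H₅OH: 461 − 1(347.1) = 113.9
  O₂: 1568 − 3(347.1) = 526.9
  N₂: 5900 (inert)
  CO₂: 0 + 2(347.1) = 694.3
  H₂O: 0 + 3(347.1) = 1041
Dry total = 7235 mol/s; y_N₂ (dry) = 5900 / 7235 = 0.8155.

0.815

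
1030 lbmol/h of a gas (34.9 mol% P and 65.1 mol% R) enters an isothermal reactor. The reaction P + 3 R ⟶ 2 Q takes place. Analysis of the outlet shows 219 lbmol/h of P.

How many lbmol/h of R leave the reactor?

For P: n = n₀ − 1ξ → 219 = 359.5 − 1ξ, giving ξ = 140.5 lbmol/h.
Outlet amounts (n = n₀ + ν ξ):
  P: 359.5 − 1(140.5) = 219
  R: 670.5 − 3(140.5) = 249.1
  Q: 0 + 2(140.5) = 280.9

249 lbmol/h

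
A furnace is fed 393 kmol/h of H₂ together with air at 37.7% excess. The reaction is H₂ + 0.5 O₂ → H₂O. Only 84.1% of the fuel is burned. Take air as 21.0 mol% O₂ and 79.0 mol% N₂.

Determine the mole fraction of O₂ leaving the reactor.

0.0695

Stoichiometric O₂ = 0.5 × 393 = 196.5 kmol/h; O₂ fed = 196.5 × 1.377 = 270.6 kmol/h.
N₂ fed = 270.6 × 79/21 = 1018 kmol/h.
Fuel reacted = 0.841 × 393 → ξ = 330.5 kmol/h.
Outlet (n = n₀ + ν ξ):
  H₂: 393 − 1(330.5) = 62.49
  O₂: 270.6 − 0.5(330.5) = 105.3
  N₂: 1018 (inert)
  H₂O: 0 + 1(330.5) = 330.5
Total out = 1516 kmol/h; y_O₂ = 105.3 / 1516 = 0.06946.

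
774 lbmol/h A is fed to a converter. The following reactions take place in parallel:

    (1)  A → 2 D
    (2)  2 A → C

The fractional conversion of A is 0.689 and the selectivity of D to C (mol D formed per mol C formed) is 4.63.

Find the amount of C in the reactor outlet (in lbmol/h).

Conversion of A: A consumed = 0.689 × 774 = 533.3 lbmol/h = 1ξ₁ + 2ξ₂.
Selectivity: 2ξ₁ / (1ξ₂) = 4.63 → ξ₁ = 2.315 ξ₂.
Substitute: (1·2.315 + 2) ξ₂ = 533.3 → ξ₂ = 123.6 lbmol/h, ξ₁ = 286.1 lbmol/h.
Outlet amounts (n = n₀ + Σ ν·ξ):
  A: 774 − 1(286.1) − 2(123.6) = 240.7
  D: 0 + 2(286.1) = 572.2
  C: 0 + 1(123.6) = 123.6

124 lbmol/h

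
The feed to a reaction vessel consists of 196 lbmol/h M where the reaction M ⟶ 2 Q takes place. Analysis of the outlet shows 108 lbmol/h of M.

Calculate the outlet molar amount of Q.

176 lbmol/h

For M: n = n₀ − 1ξ → 108 = 196 − 1ξ, giving ξ = 88 lbmol/h.
Outlet amounts (n = n₀ + ν ξ):
  M: 196 − 1(88) = 108
  Q: 0 + 2(88) = 176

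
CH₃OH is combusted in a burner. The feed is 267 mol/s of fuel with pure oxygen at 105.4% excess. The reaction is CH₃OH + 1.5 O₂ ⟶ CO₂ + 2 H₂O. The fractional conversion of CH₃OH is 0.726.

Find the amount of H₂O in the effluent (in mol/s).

Stoichiometric O₂ = 1.5 × 267 = 400.5 mol/s; O₂ fed = 400.5 × 2.054 = 822.6 mol/s.
Fuel reacted = 0.726 × 267 → ξ = 193.8 mol/s.
Outlet (n = n₀ + ν ξ):
  CH₃OH: 267 − 1(193.8) = 73.16
  O₂: 822.6 − 1.5(193.8) = 531.9
  CO₂: 0 + 1(193.8) = 193.8
  H₂O: 0 + 2(193.8) = 387.7

388 mol/s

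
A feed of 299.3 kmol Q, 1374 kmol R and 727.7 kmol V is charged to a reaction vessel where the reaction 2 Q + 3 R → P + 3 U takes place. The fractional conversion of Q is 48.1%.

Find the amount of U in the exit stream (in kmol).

Q reacted = 0.481 × 299.3 = 144 kmol; ν_Q = −2, so ξ = 144/2 = 71.98 kmol.
Outlet amounts (n = n₀ + ν ξ):
  Q: 299.3 − 2(71.98) = 155.3
  R: 1374 − 3(71.98) = 1158
  P: 0 + 1(71.98) = 71.98
  U: 0 + 3(71.98) = 215.9
  V: 727.7 (inert)

216 kmol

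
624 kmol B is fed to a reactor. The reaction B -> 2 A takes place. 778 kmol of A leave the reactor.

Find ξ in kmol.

For A: n = n₀ + 2ξ → 778 = 0 + 2ξ, giving ξ = 389 kmol.
Outlet amounts (n = n₀ + ν ξ):
  B: 624 − 1(389) = 235
  A: 0 + 2(389) = 778

ξ = 389 kmol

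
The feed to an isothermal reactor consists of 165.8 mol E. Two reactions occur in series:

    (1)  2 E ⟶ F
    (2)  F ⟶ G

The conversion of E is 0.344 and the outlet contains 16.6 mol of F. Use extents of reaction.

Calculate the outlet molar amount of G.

11.9 mol

Conversion of E: E consumed = 2ξ₁ = 0.344 × 165.8 → ξ₁ = 28.52 mol.
F balance: n_F = 0 + 1ξ₁ − 1ξ₂ = 16.6 → ξ₂ = (1·28.52 − 16.6)/1 = 11.92 mol.
Outlet amounts (n = n₀ + Σ ν·ξ):
  E: 165.8 − 2(28.52) = 108.8
  F: 0 + 1(28.52) − 1(11.92) = 16.6
  G: 0 + 1(11.92) = 11.92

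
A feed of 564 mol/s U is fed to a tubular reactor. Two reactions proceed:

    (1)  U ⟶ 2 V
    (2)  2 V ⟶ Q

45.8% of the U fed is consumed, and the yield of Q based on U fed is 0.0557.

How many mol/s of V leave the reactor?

Conversion of U: U consumed = 1ξ₁ = 0.458 × 564 → ξ₁ = 258.3 mol/s.
Yield of Q: 1ξ₂ / 564 = 0.0557 → ξ₂ = 31.41 mol/s.
Outlet amounts (n = n₀ + Σ ν·ξ):
  U: 564 − 1(258.3) = 305.7
  V: 0 + 2(258.3) − 2(31.41) = 453.8
  Q: 0 + 1(31.41) = 31.41

454 mol/s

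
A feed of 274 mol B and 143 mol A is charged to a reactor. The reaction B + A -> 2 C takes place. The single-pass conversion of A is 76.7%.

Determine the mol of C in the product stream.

219 mol

A reacted = 0.767 × 143 = 109.7 mol; ν_A = −1, so ξ = 109.7/1 = 109.7 mol.
Outlet amounts (n = n₀ + ν ξ):
  B: 274 − 1(109.7) = 164.3
  A: 143 − 1(109.7) = 33.32
  C: 0 + 2(109.7) = 219.4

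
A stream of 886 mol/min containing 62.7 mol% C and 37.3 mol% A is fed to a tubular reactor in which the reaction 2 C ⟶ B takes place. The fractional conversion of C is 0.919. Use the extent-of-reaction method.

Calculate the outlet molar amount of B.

C reacted = 0.919 × 555.5 = 510.5 mol/min; ν_C = −2, so ξ = 510.5/2 = 255.3 mol/min.
Outlet amounts (n = n₀ + ν ξ):
  C: 555.5 − 2(255.3) = 45
  B: 0 + 1(255.3) = 255.3
  A: 330.5 (inert)

255 mol/min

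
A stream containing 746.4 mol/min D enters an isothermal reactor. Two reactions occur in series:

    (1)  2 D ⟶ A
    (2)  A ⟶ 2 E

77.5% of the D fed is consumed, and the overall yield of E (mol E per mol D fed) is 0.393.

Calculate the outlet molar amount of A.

143 mol/min

Conversion of D: D consumed = 2ξ₁ = 0.775 × 746.4 → ξ₁ = 289.2 mol/min.
Yield of E: 2ξ₂ / 746.4 = 0.393 → ξ₂ = 146.7 mol/min.
Outlet amounts (n = n₀ + Σ ν·ξ):
  D: 746.4 − 2(289.2) = 167.9
  A: 0 + 1(289.2) − 1(146.7) = 142.6
  E: 0 + 2(146.7) = 293.3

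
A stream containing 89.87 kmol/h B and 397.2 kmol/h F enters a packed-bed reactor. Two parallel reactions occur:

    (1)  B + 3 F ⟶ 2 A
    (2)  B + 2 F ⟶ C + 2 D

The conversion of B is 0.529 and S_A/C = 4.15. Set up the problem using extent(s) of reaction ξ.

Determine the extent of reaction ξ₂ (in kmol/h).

Conversion of B: B consumed = 0.529 × 89.87 = 47.54 kmol/h = 1ξ₁ + 1ξ₂.
Selectivity: 2ξ₁ / (1ξ₂) = 4.15 → ξ₁ = 2.075 ξ₂.
Substitute: (1·2.075 + 1) ξ₂ = 47.54 → ξ₂ = 15.46 kmol/h, ξ₁ = 32.08 kmol/h.
Outlet amounts (n = n₀ + Σ ν·ξ):
  B: 89.87 − 1(32.08) − 1(15.46) = 42.33
  F: 397.2 − 3(32.08) − 2(15.46) = 270
  A: 0 + 2(32.08) = 64.16
  C: 0 + 1(15.46) = 15.46
  D: 0 + 2(15.46) = 30.92

ξ₂ = 15.5 kmol/h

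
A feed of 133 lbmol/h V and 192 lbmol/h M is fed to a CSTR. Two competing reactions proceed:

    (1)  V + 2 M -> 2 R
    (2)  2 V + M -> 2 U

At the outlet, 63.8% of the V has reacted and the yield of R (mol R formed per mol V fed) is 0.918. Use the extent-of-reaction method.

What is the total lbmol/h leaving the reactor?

Yield of R: 2ξ₁ / 133 = 0.918 → ξ₁ = 61.05 lbmol/h.
Conversion of V: 1ξ₁ + 2ξ₂ = 0.638 × 133 = 84.85 → ξ₂ = 11.9 lbmol/h.
Outlet amounts (n = n₀ + Σ ν·ξ):
  V: 133 − 1(61.05) − 2(11.9) = 48.15
  M: 192 − 2(61.05) − 1(11.9) = 58
  R: 0 + 2(61.05) = 122.1
  U: 0 + 2(11.9) = 23.81
Total out = 48.15 + 58 + 122.1 + 23.81 = 252 lbmol/h.

252 lbmol/h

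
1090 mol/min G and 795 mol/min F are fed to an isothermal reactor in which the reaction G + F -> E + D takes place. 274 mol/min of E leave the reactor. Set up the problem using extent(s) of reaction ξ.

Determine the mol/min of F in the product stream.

For E: n = n₀ + 1ξ → 274 = 0 + 1ξ, giving ξ = 274 mol/min.
Outlet amounts (n = n₀ + ν ξ):
  G: 1090 − 1(274) = 816
  F: 795 − 1(274) = 521
  E: 0 + 1(274) = 274
  D: 0 + 1(274) = 274

521 mol/min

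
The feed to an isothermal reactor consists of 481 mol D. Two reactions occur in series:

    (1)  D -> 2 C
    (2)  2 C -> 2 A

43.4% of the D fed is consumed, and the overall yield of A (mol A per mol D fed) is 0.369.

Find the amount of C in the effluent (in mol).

Conversion of D: D consumed = 1ξ₁ = 0.434 × 481 → ξ₁ = 208.8 mol.
Yield of A: 2ξ₂ / 481 = 0.369 → ξ₂ = 88.74 mol.
Outlet amounts (n = n₀ + Σ ν·ξ):
  D: 481 − 1(208.8) = 272.2
  C: 0 + 2(208.8) − 2(88.74) = 240
  A: 0 + 2(88.74) = 177.5

240 mol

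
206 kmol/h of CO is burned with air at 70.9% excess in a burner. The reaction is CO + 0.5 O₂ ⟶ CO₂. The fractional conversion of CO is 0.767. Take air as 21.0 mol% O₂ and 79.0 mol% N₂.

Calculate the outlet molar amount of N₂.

Stoichiometric O₂ = 0.5 × 206 = 103 kmol/h; O₂ fed = 103 × 1.709 = 176 kmol/h.
N₂ fed = 176 × 79/21 = 662.2 kmol/h.
Fuel reacted = 0.767 × 206 → ξ = 158 kmol/h.
Outlet (n = n₀ + ν ξ):
  CO: 206 − 1(158) = 48
  O₂: 176 − 0.5(158) = 97.03
  N₂: 662.2 (inert)
  CO₂: 0 + 1(158) = 158

662 kmol/h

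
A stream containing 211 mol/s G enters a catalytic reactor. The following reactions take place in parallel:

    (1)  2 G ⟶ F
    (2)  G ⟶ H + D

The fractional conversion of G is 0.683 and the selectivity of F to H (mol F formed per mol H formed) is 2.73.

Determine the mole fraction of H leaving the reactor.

0.129

Conversion of G: G consumed = 0.683 × 211 = 144.1 mol/s = 2ξ₁ + 1ξ₂.
Selectivity: 1ξ₁ / (1ξ₂) = 2.73 → ξ₁ = 2.73 ξ₂.
Substitute: (2·2.73 + 1) ξ₂ = 144.1 → ξ₂ = 22.31 mol/s, ξ₁ = 60.9 mol/s.
Outlet amounts (n = n₀ + Σ ν·ξ):
  G: 211 − 2(60.9) − 1(22.31) = 66.89
  F: 0 + 1(60.9) = 60.9
  H: 0 + 1(22.31) = 22.31
  D: 0 + 1(22.31) = 22.31
Total out = 172.4 mol/s; y_H = 22.31 / 172.4 = 0.1294.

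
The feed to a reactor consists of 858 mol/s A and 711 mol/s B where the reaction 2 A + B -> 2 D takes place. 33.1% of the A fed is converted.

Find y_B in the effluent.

A reacted = 0.331 × 858 = 284 mol/s; ν_A = −2, so ξ = 284/2 = 142 mol/s.
Outlet amounts (n = n₀ + ν ξ):
  A: 858 − 2(142) = 574
  B: 711 − 1(142) = 569
  D: 0 + 2(142) = 284
Total out = 1427 mol/s; y_B = 569 / 1427 = 0.3987.

0.399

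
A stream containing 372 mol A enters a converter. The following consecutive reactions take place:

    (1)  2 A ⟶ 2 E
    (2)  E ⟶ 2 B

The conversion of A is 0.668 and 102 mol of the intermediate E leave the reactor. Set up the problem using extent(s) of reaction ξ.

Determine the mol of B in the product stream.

293 mol

Conversion of A: A consumed = 2ξ₁ = 0.668 × 372 → ξ₁ = 124.2 mol.
E balance: n_E = 0 + 2ξ₁ − 1ξ₂ = 102 → ξ₂ = (2·124.2 − 102)/1 = 146.5 mol.
Outlet amounts (n = n₀ + Σ ν·ξ):
  A: 372 − 2(124.2) = 123.5
  E: 0 + 2(124.2) − 1(146.5) = 102
  B: 0 + 2(146.5) = 293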